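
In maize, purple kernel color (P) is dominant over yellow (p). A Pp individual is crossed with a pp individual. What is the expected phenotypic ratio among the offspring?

Punnett square for Pp × pp:
Offspring genotypes: 2 Pp, 2 pp
purple: 2, yellow: 2
Ratio: 1:1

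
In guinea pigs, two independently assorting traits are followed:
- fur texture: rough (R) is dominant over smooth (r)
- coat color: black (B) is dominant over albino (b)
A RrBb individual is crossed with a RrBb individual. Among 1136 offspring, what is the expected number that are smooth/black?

Dihybrid cross RrBb × RrBb — consider each gene separately:
fur texture: Rr × Rr → 1 RR, 2 Rr, 1 rr → 3 R_ : 1 rr (out of 4)
coat color: Bb × Bb → 1 BB, 2 Bb, 1 bb → 3 B_ : 1 bb (out of 4)
Combine (counts out of 4 × 4 = 16): rough/black (R_B_) = 3×3 = 9; rough/albino (R_bb) = 3×1 = 3; smooth/black (rrB_) = 1×3 = 3; smooth/albino (rrbb) = 1×1 = 1
Phenotype counts (out of 16): 9 rough/black, 3 rough/albino, 3 smooth/black, 1 smooth/albino
smooth/black: 3 out of 16 → fraction 3/16
Expected count = 3/16 × 1136 = 213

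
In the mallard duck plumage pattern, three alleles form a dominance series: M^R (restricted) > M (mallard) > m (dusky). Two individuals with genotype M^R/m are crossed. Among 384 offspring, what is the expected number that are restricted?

Cross: M^R/m × M^R/m
Allele dominance: M^R > M > m
Offspring genotypes: 1 M^R/M^R, 2 M^R/m, 1 m/m
Phenotype counts: 3 restricted, 1 dusky
restricted: 3 out of 4 → fraction 3/4
Expected count = 3/4 × 384 = 288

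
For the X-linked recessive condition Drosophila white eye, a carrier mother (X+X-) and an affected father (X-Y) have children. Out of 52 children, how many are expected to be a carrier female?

Cross: X+X- × X-Y
Offspring: 1 X+X-, 1 X+Y, 1 X-X-, 1 X-Y
Probability of a carrier female: 1/4
Expected count = 1/4 × 52 = 13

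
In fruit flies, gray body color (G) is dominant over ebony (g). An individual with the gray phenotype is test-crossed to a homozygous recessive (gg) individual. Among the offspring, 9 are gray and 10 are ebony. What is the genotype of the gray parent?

Test cross: ? × gg
Offspring: 9 gray, 10 ebony — approximately 1:1.
A 1:1 ratio in a test cross indicates the unknown parent is heterozygous (Gg).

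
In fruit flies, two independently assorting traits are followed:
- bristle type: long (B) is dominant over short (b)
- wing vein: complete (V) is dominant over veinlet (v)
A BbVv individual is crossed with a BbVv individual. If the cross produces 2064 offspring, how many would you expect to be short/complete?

Dihybrid cross BbVv × BbVv — consider each gene separately:
bristle type: Bb × Bb → 1 BB, 2 Bb, 1 bb → 3 B_ : 1 bb (out of 4)
wing vein: Vv × Vv → 1 VV, 2 Vv, 1 vv → 3 V_ : 1 vv (out of 4)
Combine (counts out of 4 × 4 = 16): long/complete (B_V_) = 3×3 = 9; long/veinlet (B_vv) = 3×1 = 3; short/complete (bbV_) = 1×3 = 3; short/veinlet (bbvv) = 1×1 = 1
Phenotype counts (out of 16): 9 long/complete, 3 long/veinlet, 3 short/complete, 1 short/veinlet
short/complete: 3 out of 16 → fraction 3/16
Expected count = 3/16 × 2064 = 387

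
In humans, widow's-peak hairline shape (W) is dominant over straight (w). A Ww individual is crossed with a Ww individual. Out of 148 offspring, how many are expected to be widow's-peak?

Punnett square for Ww × Ww:
Offspring genotypes: 1 WW, 2 Ww, 1 ww
widow's-peak: 3, straight: 1
widow's-peak: 3 out of 4 → fraction 3/4
Expected count = 3/4 × 148 = 111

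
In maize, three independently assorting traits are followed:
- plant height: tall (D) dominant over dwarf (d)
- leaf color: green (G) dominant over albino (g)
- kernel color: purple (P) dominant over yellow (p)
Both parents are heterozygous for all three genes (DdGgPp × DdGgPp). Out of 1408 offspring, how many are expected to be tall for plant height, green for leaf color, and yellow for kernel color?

Trihybrid cross: DdGgPp × DdGgPp
Each trait segregates independently with a 3:1 phenotypic ratio, so each gene contributes 3/4 (dominant) or 1/4 (recessive).
Target: tall (plant height), green (leaf color), yellow (kernel color)
Probability = product of independent per-trait probabilities
= 3/4 × 3/4 × 1/4 = 9/64
Expected count = 9/64 × 1408 = 198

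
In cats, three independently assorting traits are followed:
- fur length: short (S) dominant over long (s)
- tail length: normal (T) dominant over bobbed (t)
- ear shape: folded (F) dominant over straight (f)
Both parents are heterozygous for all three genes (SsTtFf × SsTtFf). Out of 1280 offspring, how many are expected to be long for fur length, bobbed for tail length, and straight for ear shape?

Trihybrid cross: SsTtFf × SsTtFf
Each trait segregates independently with a 3:1 phenotypic ratio, so each gene contributes 3/4 (dominant) or 1/4 (recessive).
Target: long (fur length), bobbed (tail length), straight (ear shape)
Probability = product of independent per-trait probabilities
= 1/4 × 1/4 × 1/4 = 1/64
Expected count = 1/64 × 1280 = 20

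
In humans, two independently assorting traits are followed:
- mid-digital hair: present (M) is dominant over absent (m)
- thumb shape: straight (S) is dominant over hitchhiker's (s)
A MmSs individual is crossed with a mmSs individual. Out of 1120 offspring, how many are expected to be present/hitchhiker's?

Dihybrid cross MmSs × mmSs — consider each gene separately:
mid-digital hair: Mm × mm → 2 Mm, 2 mm → 2 M_ : 2 mm (out of 4)
thumb shape: Ss × Ss → 1 SS, 2 Ss, 1 ss → 3 S_ : 1 ss (out of 4)
Combine (counts out of 4 × 4 = 16): present/straight (M_S_) = 2×3 = 6; present/hitchhiker's (M_ss) = 2×1 = 2; absent/straight (mmS_) = 2×3 = 6; absent/hitchhiker's (mmss) = 2×1 = 2
Phenotype counts (out of 16): 6 present/straight, 2 present/hitchhiker's, 6 absent/straight, 2 absent/hitchhiker's
present/hitchhiker's: 2 out of 16 → fraction 1/8
Expected count = 1/8 × 1120 = 140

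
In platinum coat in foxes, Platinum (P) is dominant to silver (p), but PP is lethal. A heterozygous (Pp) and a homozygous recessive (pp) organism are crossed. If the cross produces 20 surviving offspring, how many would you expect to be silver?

Cross: Pp × pp
Punnett square offspring (before lethality): 2 Pp, 2 pp
No PP offspring are produced in this cross.
silver: 2 out of 4 → fraction 1/2
Expected count = 1/2 × 20 = 10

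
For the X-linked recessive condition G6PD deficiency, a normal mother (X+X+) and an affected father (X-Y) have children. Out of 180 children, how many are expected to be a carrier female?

Cross: X+X+ × X-Y
Offspring: 2 X+X-, 2 X+Y
Probability of a carrier female: 2/4 = 1/2
Expected count = 1/2 × 180 = 90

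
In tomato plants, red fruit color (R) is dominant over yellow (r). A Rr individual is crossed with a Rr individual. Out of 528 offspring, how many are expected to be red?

Punnett square for Rr × Rr:
Offspring genotypes: 1 RR, 2 Rr, 1 rr
red: 3, yellow: 1
red: 3 out of 4 → fraction 3/4
Expected count = 3/4 × 528 = 396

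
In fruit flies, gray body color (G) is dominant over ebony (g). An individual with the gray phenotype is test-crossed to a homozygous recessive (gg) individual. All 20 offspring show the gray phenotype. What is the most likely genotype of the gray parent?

Test cross: ? × gg
All offspring are gray.
If the unknown parent were heterozygous (Gg), about half of 20 offspring would be ebony; none are. The unknown parent is most likely homozygous dominant (GG).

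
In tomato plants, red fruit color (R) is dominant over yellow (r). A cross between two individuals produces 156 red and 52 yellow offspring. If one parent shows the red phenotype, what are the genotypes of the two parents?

Observed offspring: 156 red, 52 yellow
The observed ratio simplifies to 3:1. Yellow (rr) offspring appear, so each parent must contribute one r allele. The parent stated to show red carries R, so it is Rr. The other parent is then either Rr or rr: Rr × rr would give a 1:1 split, whereas Rr × Rr gives 3:1 — matching the data. So both parents are heterozygous (Rr × Rr).
Parent genotypes: Rr × Rr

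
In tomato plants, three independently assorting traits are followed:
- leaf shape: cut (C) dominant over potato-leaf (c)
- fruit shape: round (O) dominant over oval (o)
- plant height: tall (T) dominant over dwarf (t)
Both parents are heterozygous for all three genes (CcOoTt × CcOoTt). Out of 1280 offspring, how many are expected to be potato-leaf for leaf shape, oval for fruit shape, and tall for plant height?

Trihybrid cross: CcOoTt × CcOoTt
Each trait segregates independently with a 3:1 phenotypic ratio, so each gene contributes 3/4 (dominant) or 1/4 (recessive).
Target: potato-leaf (leaf shape), oval (fruit shape), tall (plant height)
Probability = product of independent per-trait probabilities
= 1/4 × 1/4 × 3/4 = 3/64
Expected count = 3/64 × 1280 = 60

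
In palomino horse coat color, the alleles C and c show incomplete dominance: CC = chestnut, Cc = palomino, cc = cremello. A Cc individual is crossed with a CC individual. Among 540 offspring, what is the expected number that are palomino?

Punnett square for Cc × CC:
Offspring genotypes: 2 CC, 2 Cc
Phenotype counts: 2 chestnut, 2 palomino
palomino: 2 out of 4 → fraction 1/2
Expected count = 1/2 × 540 = 270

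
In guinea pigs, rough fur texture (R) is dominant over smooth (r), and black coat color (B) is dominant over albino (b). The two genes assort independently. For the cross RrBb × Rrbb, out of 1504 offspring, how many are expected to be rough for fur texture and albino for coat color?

Dihybrid cross RrBb × Rrbb — consider each gene separately:
fur texture: Rr × Rr → 1 RR, 2 Rr, 1 rr → 3 R_ : 1 rr (out of 4)
coat color: Bb × bb → 2 Bb, 2 bb → 2 B_ : 2 bb (out of 4)
Looking for: rough (R_) and albino (bb)
P(rough) = 3/4, P(albino) = 2/4
P(both) = 3/4 × 2/4 = 6/16 = 3/8
Expected count = 3/8 × 1504 = 564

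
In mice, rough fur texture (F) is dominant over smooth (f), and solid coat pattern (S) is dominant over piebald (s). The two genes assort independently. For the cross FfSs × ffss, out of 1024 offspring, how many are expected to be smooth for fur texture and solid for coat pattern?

Dihybrid cross FfSs × ffss — consider each gene separately:
fur texture: Ff × ff → 2 Ff, 2 ff → 2 F_ : 2 ff (out of 4)
coat pattern: Ss × ss → 2 Ss, 2 ss → 2 S_ : 2 ss (out of 4)
Looking for: smooth (ff) and solid (S_)
P(smooth) = 2/4, P(solid) = 2/4
P(both) = 2/4 × 2/4 = 4/16 = 1/4
Expected count = 1/4 × 1024 = 256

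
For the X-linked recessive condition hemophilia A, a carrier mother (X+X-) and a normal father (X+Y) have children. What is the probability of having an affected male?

Cross: X+X- × X+Y
Offspring: 1 X+X+, 1 X+Y, 1 X+X-, 1 X-Y
Probability of an affected male: 1/4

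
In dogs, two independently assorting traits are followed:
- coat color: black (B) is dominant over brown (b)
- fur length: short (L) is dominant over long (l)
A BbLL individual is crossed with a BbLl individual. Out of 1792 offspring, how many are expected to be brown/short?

Dihybrid cross BbLL × BbLl — consider each gene separately:
coat color: Bb × Bb → 1 BB, 2 Bb, 1 bb → 3 B_ : 1 bb (out of 4)
fur length: LL × Ll → 2 LL, 2 Ll → 4 L_ (out of 4)
Combine (counts out of 4 × 4 = 16): black/short (B_L_) = 3×4 = 12; brown/short (bbL_) = 1×4 = 4
Phenotype counts (out of 16): 12 black/short, 4 brown/short
brown/short: 4 out of 16 → fraction 1/4
Expected count = 1/4 × 1792 = 448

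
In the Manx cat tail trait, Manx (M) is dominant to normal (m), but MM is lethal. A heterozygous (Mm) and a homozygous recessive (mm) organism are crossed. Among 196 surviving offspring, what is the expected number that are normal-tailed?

Cross: Mm × mm
Punnett square offspring (before lethality): 2 Mm, 2 mm
No MM offspring are produced in this cross.
normal-tailed: 2 out of 4 → fraction 1/2
Expected count = 1/2 × 196 = 98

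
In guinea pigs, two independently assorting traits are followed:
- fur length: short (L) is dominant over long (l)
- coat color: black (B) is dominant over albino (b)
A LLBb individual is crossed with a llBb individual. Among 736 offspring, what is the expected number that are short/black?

Dihybrid cross LLBb × llBb — consider each gene separately:
fur length: LL × ll → 4 Ll → 4 L_ (out of 4)
coat color: Bb × Bb → 1 BB, 2 Bb, 1 bb → 3 B_ : 1 bb (out of 4)
Combine (counts out of 4 × 4 = 16): short/black (L_B_) = 4×3 = 12; short/albino (L_bb) = 4×1 = 4
Phenotype counts (out of 16): 12 short/black, 4 short/albino
short/black: 12 out of 16 → fraction 3/4
Expected count = 3/4 × 736 = 552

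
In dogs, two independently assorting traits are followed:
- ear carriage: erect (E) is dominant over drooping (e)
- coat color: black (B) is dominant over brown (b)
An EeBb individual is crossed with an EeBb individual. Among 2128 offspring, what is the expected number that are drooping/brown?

Dihybrid cross EeBb × EeBb — consider each gene separately:
ear carriage: Ee × Ee → 1 EE, 2 Ee, 1 ee → 3 E_ : 1 ee (out of 4)
coat color: Bb × Bb → 1 BB, 2 Bb, 1 bb → 3 B_ : 1 bb (out of 4)
Combine (counts out of 4 × 4 = 16): erect/black (E_B_) = 3×3 = 9; erect/brown (E_bb) = 3×1 = 3; drooping/black (eeB_) = 1×3 = 3; drooping/brown (eebb) = 1×1 = 1
Phenotype counts (out of 16): 9 erect/black, 3 erect/brown, 3 drooping/black, 1 drooping/brown
drooping/brown: 1 out of 16 → fraction 1/16
Expected count = 1/16 × 2128 = 133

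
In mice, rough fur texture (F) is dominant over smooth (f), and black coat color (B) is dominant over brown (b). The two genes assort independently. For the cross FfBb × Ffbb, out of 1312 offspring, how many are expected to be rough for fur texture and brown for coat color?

Dihybrid cross FfBb × Ffbb — consider each gene separately:
fur texture: Ff × Ff → 1 FF, 2 Ff, 1 ff → 3 F_ : 1 ff (out of 4)
coat color: Bb × bb → 2 Bb, 2 bb → 2 B_ : 2 bb (out of 4)
Looking for: rough (F_) and brown (bb)
P(rough) = 3/4, P(brown) = 2/4
P(both) = 3/4 × 2/4 = 6/16 = 3/8
Expected count = 3/8 × 1312 = 492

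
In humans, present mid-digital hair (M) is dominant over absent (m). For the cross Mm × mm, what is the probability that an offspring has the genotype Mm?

Punnett square for Mm × mm:
Offspring genotypes: 2 Mm, 2 mm
Total offspring: 4
Count with target: 2
Probability: 2/4 = 1/2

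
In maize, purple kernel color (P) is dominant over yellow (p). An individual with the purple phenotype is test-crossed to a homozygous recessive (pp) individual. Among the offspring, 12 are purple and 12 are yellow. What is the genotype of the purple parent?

Test cross: ? × pp
Offspring: 12 purple, 12 yellow — approximately 1:1.
A 1:1 ratio in a test cross indicates the unknown parent is heterozygous (Pp).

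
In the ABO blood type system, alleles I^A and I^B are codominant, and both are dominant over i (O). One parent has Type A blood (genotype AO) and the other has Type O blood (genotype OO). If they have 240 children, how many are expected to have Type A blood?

Cross: AO × OO
Possible offspring genotypes: 2 AO, 2 OO
Blood type counts: 2 Type A, 2 Type O
Probability of Type A: 2/4 = 1/2
Expected count = 1/2 × 240 = 120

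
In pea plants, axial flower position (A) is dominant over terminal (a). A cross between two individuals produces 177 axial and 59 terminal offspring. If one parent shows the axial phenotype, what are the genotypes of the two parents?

Observed offspring: 177 axial, 59 terminal
The observed ratio simplifies to 3:1. Terminal (aa) offspring appear, so each parent must contribute one a allele. The parent stated to show axial carries A, so it is Aa. The other parent is then either Aa or aa: Aa × aa would give a 1:1 split, whereas Aa × Aa gives 3:1 — matching the data. So both parents are heterozygous (Aa × Aa).
Parent genotypes: Aa × Aa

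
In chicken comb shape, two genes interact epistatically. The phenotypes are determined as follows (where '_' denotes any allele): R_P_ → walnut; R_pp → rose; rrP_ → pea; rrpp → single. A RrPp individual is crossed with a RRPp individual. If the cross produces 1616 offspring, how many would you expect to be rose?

Cross: RrPp × RRPp — consider each gene separately:
R gene: Rr × RR → 2 RR, 2 Rr → 4 R_ (out of 4)
P gene: Pp × Pp → 1 PP, 2 Pp, 1 pp → 3 P_ : 1 pp (out of 4)
Genotype classes (out of 4 × 4 = 16): R_P_ = 4×3 = 12; R_pp = 4×1 = 4
Apply the phenotype rules: R_P_ (12) → walnut; R_pp (4) → rose
Phenotype counts (out of 16): 12 walnut, 4 rose
rose: 4 out of 16 → fraction 1/4
Expected count = 1/4 × 1616 = 404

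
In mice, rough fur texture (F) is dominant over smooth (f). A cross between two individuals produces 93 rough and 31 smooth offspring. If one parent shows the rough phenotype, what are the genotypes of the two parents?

Observed offspring: 93 rough, 31 smooth
The observed ratio simplifies to 3:1. Smooth (ff) offspring appear, so each parent must contribute one f allele. The parent stated to show rough carries F, so it is Ff. The other parent is then either Ff or ff: Ff × ff would give a 1:1 split, whereas Ff × Ff gives 3:1 — matching the data. So both parents are heterozygous (Ff × Ff).
Parent genotypes: Ff × Ff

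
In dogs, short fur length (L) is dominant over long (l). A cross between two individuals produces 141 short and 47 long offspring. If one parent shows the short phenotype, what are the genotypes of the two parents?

Observed offspring: 141 short, 47 long
The observed ratio simplifies to 3:1. Long (ll) offspring appear, so each parent must contribute one l allele. The parent stated to show short carries L, so it is Ll. The other parent is then either Ll or ll: Ll × ll would give a 1:1 split, whereas Ll × Ll gives 3:1 — matching the data. So both parents are heterozygous (Ll × Ll).
Parent genotypes: Ll × Ll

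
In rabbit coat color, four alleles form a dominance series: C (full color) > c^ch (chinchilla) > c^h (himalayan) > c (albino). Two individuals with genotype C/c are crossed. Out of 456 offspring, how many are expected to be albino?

Cross: C/c × C/c
Allele dominance: C > c^ch > c^h > c
Offspring genotypes: 1 C/C, 2 C/c, 1 c/c
Phenotype counts: 3 full color, 1 albino
albino: 1 out of 4 → fraction 1/4
Expected count = 1/4 × 456 = 114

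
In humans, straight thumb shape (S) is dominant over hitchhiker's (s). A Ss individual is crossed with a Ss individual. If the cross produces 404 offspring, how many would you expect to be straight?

Punnett square for Ss × Ss:
Offspring genotypes: 1 SS, 2 Ss, 1 ss
straight: 3, hitchhiker's: 1
straight: 3 out of 4 → fraction 3/4
Expected count = 3/4 × 404 = 303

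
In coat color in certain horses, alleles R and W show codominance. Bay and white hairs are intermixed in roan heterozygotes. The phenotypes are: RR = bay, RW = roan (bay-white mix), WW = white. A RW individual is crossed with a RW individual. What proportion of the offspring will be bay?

Punnett square for RW × RW:
Offspring genotypes: 1 RR, 2 RW, 1 WW
Phenotype counts: 1 bay, 2 roan (bay-white mix), 1 white
bay: 1 out of 4
Probability: 1/4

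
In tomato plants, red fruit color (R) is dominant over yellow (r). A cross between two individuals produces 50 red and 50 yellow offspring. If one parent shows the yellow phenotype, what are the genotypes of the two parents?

Observed offspring: 50 red, 50 yellow
The observed ratio simplifies to 1:1. One parent shows yellow, so its genotype must be rr. A 1:1 offspring split requires the other parent to be heterozygous (Rr).
Parent genotypes: rr × Rr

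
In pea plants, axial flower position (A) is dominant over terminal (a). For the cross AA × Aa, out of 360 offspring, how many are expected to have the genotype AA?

Punnett square for AA × Aa:
Offspring genotypes: 2 AA, 2 Aa
Total offspring: 4
Count with target: 2
Probability: 2/4 = 1/2
Expected count = 1/2 × 360 = 180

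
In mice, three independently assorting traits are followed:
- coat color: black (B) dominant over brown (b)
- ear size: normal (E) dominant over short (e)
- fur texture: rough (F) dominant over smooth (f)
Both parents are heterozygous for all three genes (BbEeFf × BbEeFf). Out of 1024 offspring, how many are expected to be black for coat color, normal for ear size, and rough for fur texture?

Trihybrid cross: BbEeFf × BbEeFf
Each trait segregates independently with a 3:1 phenotypic ratio, so each gene contributes 3/4 (dominant) or 1/4 (recessive).
Target: black (coat color), normal (ear size), rough (fur texture)
Probability = product of independent per-trait probabilities
= 3/4 × 3/4 × 3/4 = 27/64
Expected count = 27/64 × 1024 = 432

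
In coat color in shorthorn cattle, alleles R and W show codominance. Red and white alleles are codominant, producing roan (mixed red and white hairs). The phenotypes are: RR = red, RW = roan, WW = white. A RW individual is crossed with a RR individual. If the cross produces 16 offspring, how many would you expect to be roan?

Punnett square for RW × RR:
Offspring genotypes: 2 RR, 2 RW
Phenotype counts: 2 red, 2 roan
roan: 2 out of 4 → fraction 1/2
Expected count = 1/2 × 16 = 8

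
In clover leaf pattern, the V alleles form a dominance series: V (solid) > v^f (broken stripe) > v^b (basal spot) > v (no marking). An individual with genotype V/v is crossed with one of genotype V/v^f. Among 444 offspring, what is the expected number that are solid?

Cross: V/v × V/v^f
Allele dominance: V > v^f > v^b > v
Offspring genotypes: 1 V/V, 1 V/v^f, 1 V/v, 1 v^f/v
Phenotype counts: 3 solid, 1 broken stripe
solid: 3 out of 4 → fraction 3/4
Expected count = 3/4 × 444 = 333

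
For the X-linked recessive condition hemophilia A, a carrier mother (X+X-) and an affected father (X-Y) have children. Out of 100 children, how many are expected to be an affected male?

Cross: X+X- × X-Y
Offspring: 1 X+X-, 1 X+Y, 1 X-X-, 1 X-Y
Probability of an affected male: 1/4
Expected count = 1/4 × 100 = 25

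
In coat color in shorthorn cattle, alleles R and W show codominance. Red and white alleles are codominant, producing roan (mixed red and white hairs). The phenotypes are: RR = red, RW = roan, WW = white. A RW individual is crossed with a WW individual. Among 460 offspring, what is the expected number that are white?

Punnett square for RW × WW:
Offspring genotypes: 2 RW, 2 WW
Phenotype counts: 2 roan, 2 white
white: 2 out of 4 → fraction 1/2
Expected count = 1/2 × 460 = 230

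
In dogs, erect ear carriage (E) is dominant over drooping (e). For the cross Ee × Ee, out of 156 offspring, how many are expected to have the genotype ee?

Punnett square for Ee × Ee:
Offspring genotypes: 1 EE, 2 Ee, 1 ee
Total offspring: 4
Count with target: 1
Probability: 1/4
Expected count = 1/4 × 156 = 39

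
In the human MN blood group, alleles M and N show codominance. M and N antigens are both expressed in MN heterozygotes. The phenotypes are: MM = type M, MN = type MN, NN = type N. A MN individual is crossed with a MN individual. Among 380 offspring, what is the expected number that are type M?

Punnett square for MN × MN:
Offspring genotypes: 1 MM, 2 MN, 1 NN
Phenotype counts: 1 type M, 2 type MN, 1 type N
type M: 1 out of 4 → fraction 1/4
Expected count = 1/4 × 380 = 95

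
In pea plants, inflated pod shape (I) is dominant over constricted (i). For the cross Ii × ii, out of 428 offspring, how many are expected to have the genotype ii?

Punnett square for Ii × ii:
Offspring genotypes: 2 Ii, 2 ii
Total offspring: 4
Count with target: 2
Probability: 2/4 = 1/2
Expected count = 1/2 × 428 = 214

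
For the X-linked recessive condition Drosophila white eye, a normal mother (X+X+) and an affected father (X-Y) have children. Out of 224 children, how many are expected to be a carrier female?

Cross: X+X+ × X-Y
Offspring: 2 X+X-, 2 X+Y
Probability of a carrier female: 2/4 = 1/2
Expected count = 1/2 × 224 = 112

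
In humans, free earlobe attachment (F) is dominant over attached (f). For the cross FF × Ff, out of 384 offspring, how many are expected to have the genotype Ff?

Punnett square for FF × Ff:
Offspring genotypes: 2 FF, 2 Ff
Total offspring: 4
Count with target: 2
Probability: 2/4 = 1/2
Expected count = 1/2 × 384 = 192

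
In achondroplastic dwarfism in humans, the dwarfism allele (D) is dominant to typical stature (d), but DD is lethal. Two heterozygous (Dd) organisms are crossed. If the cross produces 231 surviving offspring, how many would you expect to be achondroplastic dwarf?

Cross: Dd × Dd
Punnett square offspring (before lethality): 1 DD, 2 Dd, 1 dd
The DD genotype is lethal (embryos die); surviving offspring: 2 Dd, 1 dd
achondroplastic dwarf: 2 out of 3 → fraction 2/3
Expected count = 2/3 × 231 = 154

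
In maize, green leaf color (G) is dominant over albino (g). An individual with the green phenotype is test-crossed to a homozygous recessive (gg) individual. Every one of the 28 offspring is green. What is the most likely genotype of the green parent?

Test cross: ? × gg
All offspring are green.
If the unknown parent were heterozygous (Gg), about half of 28 offspring would be albino; none are. The unknown parent is most likely homozygous dominant (GG).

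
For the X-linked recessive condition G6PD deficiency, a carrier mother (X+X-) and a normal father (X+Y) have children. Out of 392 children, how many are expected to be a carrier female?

Cross: X+X- × X+Y
Offspring: 1 X+X+, 1 X+Y, 1 X+X-, 1 X-Y
Probability of a carrier female: 1/4
Expected count = 1/4 × 392 = 98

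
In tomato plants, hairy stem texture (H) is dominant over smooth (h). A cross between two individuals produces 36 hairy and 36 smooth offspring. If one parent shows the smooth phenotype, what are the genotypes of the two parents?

Observed offspring: 36 hairy, 36 smooth
The observed ratio simplifies to 1:1. One parent shows smooth, so its genotype must be hh. A 1:1 offspring split requires the other parent to be heterozygous (Hh).
Parent genotypes: hh × Hh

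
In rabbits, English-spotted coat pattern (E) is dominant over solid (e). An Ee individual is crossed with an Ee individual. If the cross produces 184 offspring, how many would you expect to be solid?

Punnett square for Ee × Ee:
Offspring genotypes: 1 EE, 2 Ee, 1 ee
English-spotted: 3, solid: 1
solid: 1 out of 4 → fraction 1/4
Expected count = 1/4 × 184 = 46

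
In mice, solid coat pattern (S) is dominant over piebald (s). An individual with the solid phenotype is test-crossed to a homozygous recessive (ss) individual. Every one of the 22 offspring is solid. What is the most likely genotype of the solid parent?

Test cross: ? × ss
All offspring are solid.
If the unknown parent were heterozygous (Ss), about half of 22 offspring would be piebald; none are. The unknown parent is most likely homozygous dominant (SS).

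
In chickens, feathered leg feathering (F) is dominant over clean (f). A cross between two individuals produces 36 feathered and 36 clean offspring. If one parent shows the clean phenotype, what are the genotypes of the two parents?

Observed offspring: 36 feathered, 36 clean
The observed ratio simplifies to 1:1. One parent shows clean, so its genotype must be ff. A 1:1 offspring split requires the other parent to be heterozygous (Ff).
Parent genotypes: ff × Ff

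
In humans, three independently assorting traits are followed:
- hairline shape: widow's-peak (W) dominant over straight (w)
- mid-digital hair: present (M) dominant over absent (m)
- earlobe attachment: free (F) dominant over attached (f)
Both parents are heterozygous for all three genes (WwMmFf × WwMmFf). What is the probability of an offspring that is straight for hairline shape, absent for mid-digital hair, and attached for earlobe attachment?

Trihybrid cross: WwMmFf × WwMmFf
Each trait segregates independently with a 3:1 phenotypic ratio, so each gene contributes 3/4 (dominant) or 1/4 (recessive).
Target: straight (hairline shape), absent (mid-digital hair), attached (earlobe attachment)
Probability = product of independent per-trait probabilities
= 1/4 × 1/4 × 1/4 = 1/64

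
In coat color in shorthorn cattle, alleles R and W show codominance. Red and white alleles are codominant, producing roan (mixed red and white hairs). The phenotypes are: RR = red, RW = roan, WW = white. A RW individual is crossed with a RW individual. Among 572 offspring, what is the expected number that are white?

Punnett square for RW × RW:
Offspring genotypes: 1 RR, 2 RW, 1 WW
Phenotype counts: 1 red, 2 roan, 1 white
white: 1 out of 4 → fraction 1/4
Expected count = 1/4 × 572 = 143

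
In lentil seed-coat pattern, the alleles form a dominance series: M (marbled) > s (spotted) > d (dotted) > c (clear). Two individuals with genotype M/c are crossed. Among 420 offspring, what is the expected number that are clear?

Cross: M/c × M/c
Allele dominance: M > s > d > c
Offspring genotypes: 1 M/M, 2 M/c, 1 c/c
Phenotype counts: 3 marbled, 1 clear
clear: 1 out of 4 → fraction 1/4
Expected count = 1/4 × 420 = 105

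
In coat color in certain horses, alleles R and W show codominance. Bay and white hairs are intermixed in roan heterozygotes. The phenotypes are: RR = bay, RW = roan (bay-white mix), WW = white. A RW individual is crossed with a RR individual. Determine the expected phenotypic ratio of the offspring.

Punnett square for RW × RR:
Offspring genotypes: 2 RR, 2 RW
Phenotype counts: 2 bay, 2 roan (bay-white mix)
Ratio: 1 bay : 1 roan (bay-white mix)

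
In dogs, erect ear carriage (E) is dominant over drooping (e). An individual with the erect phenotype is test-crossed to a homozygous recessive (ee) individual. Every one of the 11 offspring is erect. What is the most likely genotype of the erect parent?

Test cross: ? × ee
All offspring are erect.
If the unknown parent were heterozygous (Ee), about half of 11 offspring would be drooping; none are. The unknown parent is most likely homozygous dominant (EE).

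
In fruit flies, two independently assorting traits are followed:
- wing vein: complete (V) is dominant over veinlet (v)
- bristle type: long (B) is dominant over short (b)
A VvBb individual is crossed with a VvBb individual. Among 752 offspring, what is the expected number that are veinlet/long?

Dihybrid cross VvBb × VvBb — consider each gene separately:
wing vein: Vv × Vv → 1 VV, 2 Vv, 1 vv → 3 V_ : 1 vv (out of 4)
bristle type: Bb × Bb → 1 BB, 2 Bb, 1 bb → 3 B_ : 1 bb (out of 4)
Combine (counts out of 4 × 4 = 16): complete/long (V_B_) = 3×3 = 9; complete/short (V_bb) = 3×1 = 3; veinlet/long (vvB_) = 1×3 = 3; veinlet/short (vvbb) = 1×1 = 1
Phenotype counts (out of 16): 9 complete/long, 3 complete/short, 3 veinlet/long, 1 veinlet/short
veinlet/long: 3 out of 16 → fraction 3/16
Expected count = 3/16 × 752 = 141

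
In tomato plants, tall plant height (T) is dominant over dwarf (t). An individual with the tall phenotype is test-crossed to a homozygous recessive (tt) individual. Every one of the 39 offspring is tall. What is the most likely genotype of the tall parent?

Test cross: ? × tt
All offspring are tall.
If the unknown parent were heterozygous (Tt), about half of 39 offspring would be dwarf; none are. The unknown parent is most likely homozygous dominant (TT).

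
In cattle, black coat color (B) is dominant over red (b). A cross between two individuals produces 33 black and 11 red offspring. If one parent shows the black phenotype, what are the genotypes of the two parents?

Observed offspring: 33 black, 11 red
The observed ratio simplifies to 3:1. Red (bb) offspring appear, so each parent must contribute one b allele. The parent stated to show black carries B, so it is Bb. The other parent is then either Bb or bb: Bb × bb would give a 1:1 split, whereas Bb × Bb gives 3:1 — matching the data. So both parents are heterozygous (Bb × Bb).
Parent genotypes: Bb × Bb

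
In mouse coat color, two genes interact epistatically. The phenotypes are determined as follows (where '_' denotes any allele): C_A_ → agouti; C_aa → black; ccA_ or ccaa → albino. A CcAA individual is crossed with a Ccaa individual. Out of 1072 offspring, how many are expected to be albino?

Cross: CcAA × Ccaa — consider each gene separately:
C gene: Cc × Cc → 1 CC, 2 Cc, 1 cc → 3 C_ : 1 cc (out of 4)
A gene: AA × aa → 4 Aa → 4 A_ (out of 4)
Genotype classes (out of 4 × 4 = 16): C_A_ = 3×4 = 12; ccA_ = 1×4 = 4
Apply the phenotype rules: C_A_ (12) → agouti; ccA_ (4) → albino
Phenotype counts (out of 16): 12 agouti, 4 albino
albino: 4 out of 16 → fraction 1/4
Expected count = 1/4 × 1072 = 268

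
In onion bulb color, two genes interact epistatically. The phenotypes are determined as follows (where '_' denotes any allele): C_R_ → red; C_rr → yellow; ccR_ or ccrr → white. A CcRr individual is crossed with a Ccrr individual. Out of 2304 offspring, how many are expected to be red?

Cross: CcRr × Ccrr — consider each gene separately:
C gene: Cc × Cc → 1 CC, 2 Cc, 1 cc → 3 C_ : 1 cc (out of 4)
R gene: Rr × rr → 2 Rr, 2 rr → 2 R_ : 2 rr (out of 4)
Genotype classes (out of 4 × 4 = 16): C_R_ = 3×2 = 6; C_rr = 3×2 = 6; ccR_ = 1×2 = 2; ccrr = 1×2 = 2
Apply the phenotype rules: C_R_ (6) → red; C_rr (6) → yellow; ccR_ (2) + ccrr (2) → white
Phenotype counts (out of 16): 6 red, 6 yellow, 4 white
red: 6 out of 16 → fraction 3/8
Expected count = 3/8 × 2304 = 864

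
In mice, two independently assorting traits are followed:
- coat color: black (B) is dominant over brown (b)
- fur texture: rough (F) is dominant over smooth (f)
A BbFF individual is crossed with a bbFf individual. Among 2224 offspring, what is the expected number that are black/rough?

Dihybrid cross BbFF × bbFf — consider each gene separately:
coat color: Bb × bb → 2 Bb, 2 bb → 2 B_ : 2 bb (out of 4)
fur texture: FF × Ff → 2 FF, 2 Ff → 4 F_ (out of 4)
Combine (counts out of 4 × 4 = 16): black/rough (B_F_) = 2×4 = 8; brown/rough (bbF_) = 2×4 = 8
Phenotype counts (out of 16): 8 black/rough, 8 brown/rough
black/rough: 8 out of 16 → fraction 1/2
Expected count = 1/2 × 2224 = 1112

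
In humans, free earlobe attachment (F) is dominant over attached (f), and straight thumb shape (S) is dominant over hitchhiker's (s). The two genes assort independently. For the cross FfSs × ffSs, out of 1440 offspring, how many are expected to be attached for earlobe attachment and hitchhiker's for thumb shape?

Dihybrid cross FfSs × ffSs — consider each gene separately:
earlobe attachment: Ff × ff → 2 Ff, 2 ff → 2 F_ : 2 ff (out of 4)
thumb shape: Ss × Ss → 1 SS, 2 Ss, 1 ss → 3 S_ : 1 ss (out of 4)
Looking for: attached (ff) and hitchhiker's (ss)
P(attached) = 2/4, P(hitchhiker's) = 1/4
P(both) = 2/4 × 1/4 = 2/16 = 1/8
Expected count = 1/8 × 1440 = 180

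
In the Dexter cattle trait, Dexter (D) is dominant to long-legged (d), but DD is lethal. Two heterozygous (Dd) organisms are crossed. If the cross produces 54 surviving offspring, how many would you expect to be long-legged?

Cross: Dd × Dd
Punnett square offspring (before lethality): 1 DD, 2 Dd, 1 dd
The DD genotype is lethal (embryos die); surviving offspring: 2 Dd, 1 dd
long-legged: 1 out of 3 → fraction 1/3
Expected count = 1/3 × 54 = 18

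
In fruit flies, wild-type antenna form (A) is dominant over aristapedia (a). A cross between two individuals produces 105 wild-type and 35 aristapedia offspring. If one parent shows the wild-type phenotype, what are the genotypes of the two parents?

Observed offspring: 105 wild-type, 35 aristapedia
The observed ratio simplifies to 3:1. Aristapedia (aa) offspring appear, so each parent must contribute one a allele. The parent stated to show wild-type carries A, so it is Aa. The other parent is then either Aa or aa: Aa × aa would give a 1:1 split, whereas Aa × Aa gives 3:1 — matching the data. So both parents are heterozygous (Aa × Aa).
Parent genotypes: Aa × Aa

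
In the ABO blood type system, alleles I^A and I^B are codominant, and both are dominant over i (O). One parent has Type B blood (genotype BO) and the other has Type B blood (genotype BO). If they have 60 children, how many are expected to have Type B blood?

Cross: BO × BO
Possible offspring genotypes: 1 BB, 2 BO, 1 OO
Blood type counts: 3 Type B, 1 Type O
Probability of Type B: 3/4
Expected count = 3/4 × 60 = 45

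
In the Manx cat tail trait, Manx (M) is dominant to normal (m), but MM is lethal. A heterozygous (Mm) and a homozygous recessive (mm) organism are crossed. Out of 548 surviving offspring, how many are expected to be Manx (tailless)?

Cross: Mm × mm
Punnett square offspring (before lethality): 2 Mm, 2 mm
No MM offspring are produced in this cross.
Manx (tailless): 2 out of 4 → fraction 1/2
Expected count = 1/2 × 548 = 274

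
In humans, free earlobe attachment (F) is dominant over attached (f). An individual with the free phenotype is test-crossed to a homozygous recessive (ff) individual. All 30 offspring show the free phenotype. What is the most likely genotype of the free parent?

Test cross: ? × ff
All offspring are free.
If the unknown parent were heterozygous (Ff), about half of 30 offspring would be attached; none are. The unknown parent is most likely homozygous dominant (FF).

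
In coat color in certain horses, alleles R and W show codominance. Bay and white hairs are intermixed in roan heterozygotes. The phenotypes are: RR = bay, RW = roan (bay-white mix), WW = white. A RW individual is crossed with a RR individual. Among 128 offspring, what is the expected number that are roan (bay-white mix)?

Punnett square for RW × RR:
Offspring genotypes: 2 RR, 2 RW
Phenotype counts: 2 bay, 2 roan (bay-white mix)
roan (bay-white mix): 2 out of 4 → fraction 1/2
Expected count = 1/2 × 128 = 64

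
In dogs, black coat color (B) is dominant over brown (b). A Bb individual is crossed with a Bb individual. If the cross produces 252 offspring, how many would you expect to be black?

Punnett square for Bb × Bb:
Offspring genotypes: 1 BB, 2 Bb, 1 bb
black: 3, brown: 1
black: 3 out of 4 → fraction 3/4
Expected count = 3/4 × 252 = 189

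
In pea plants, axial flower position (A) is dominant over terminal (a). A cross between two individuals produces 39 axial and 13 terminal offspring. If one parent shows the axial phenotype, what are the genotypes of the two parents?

Observed offspring: 39 axial, 13 terminal
The observed ratio simplifies to 3:1. Terminal (aa) offspring appear, so each parent must contribute one a allele. The parent stated to show axial carries A, so it is Aa. The other parent is then either Aa or aa: Aa × aa would give a 1:1 split, whereas Aa × Aa gives 3:1 — matching the data. So both parents are heterozygous (Aa × Aa).
Parent genotypes: Aa × Aa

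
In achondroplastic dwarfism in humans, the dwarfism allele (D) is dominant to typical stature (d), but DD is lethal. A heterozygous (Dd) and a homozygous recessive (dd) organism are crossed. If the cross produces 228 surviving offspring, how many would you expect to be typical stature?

Cross: Dd × dd
Punnett square offspring (before lethality): 2 Dd, 2 dd
No DD offspring are produced in this cross.
typical stature: 2 out of 4 → fraction 1/2
Expected count = 1/2 × 228 = 114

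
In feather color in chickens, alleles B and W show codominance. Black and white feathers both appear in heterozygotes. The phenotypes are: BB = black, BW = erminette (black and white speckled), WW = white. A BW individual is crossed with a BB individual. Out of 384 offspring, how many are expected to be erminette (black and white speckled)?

Punnett square for BW × BB:
Offspring genotypes: 2 BB, 2 BW
Phenotype counts: 2 black, 2 erminette (black and white speckled)
erminette (black and white speckled): 2 out of 4 → fraction 1/2
Expected count = 1/2 × 384 = 192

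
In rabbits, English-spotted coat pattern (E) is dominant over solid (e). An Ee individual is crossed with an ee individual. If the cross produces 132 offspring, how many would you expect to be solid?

Punnett square for Ee × ee:
Offspring genotypes: 2 Ee, 2 ee
English-spotted: 2, solid: 2
solid: 2 out of 4 → fraction 1/2
Expected count = 1/2 × 132 = 66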